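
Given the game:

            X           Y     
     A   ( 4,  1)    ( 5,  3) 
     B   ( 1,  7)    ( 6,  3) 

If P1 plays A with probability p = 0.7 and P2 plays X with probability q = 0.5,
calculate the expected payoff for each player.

E[P1] = 4.2, E[P2] = 2.9

Work:
E[P1] = p·q·π₁(A,X) + p·(1-q)·π₁(A,Y) + (1-p)·q·π₁(B,X) + (1-p)·(1-q)·π₁(B,Y)
= 0.7·0.5·4 + 0.7·0.5·5 + 0.3·0.5·1 + 0.3·0.5·6
= 4.2

E[P2] = 2.9 (similar calculation)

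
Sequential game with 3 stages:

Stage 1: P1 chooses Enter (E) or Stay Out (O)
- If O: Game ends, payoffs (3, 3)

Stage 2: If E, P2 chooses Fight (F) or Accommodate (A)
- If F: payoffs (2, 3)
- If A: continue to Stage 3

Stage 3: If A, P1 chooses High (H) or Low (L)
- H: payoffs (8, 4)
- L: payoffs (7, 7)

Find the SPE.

SPE: (E, A, H); Outcome (8, 4)

Work:
Stage 3: P1 chooses H (8 vs 7)
Stage 2: P2: F->3, A->4 (anticipating H). Choose A
Stage 1: P1: O->3, E->8 (anticipating A, H). Choose E
SPE path: E -> A -> H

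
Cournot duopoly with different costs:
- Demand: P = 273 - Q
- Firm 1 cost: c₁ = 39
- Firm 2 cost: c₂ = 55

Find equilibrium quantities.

q₁* = 83.33, q₂* = 67.33

Work:
Reaction: q₁ = (273 - 39 - q₂)/2
Reaction: q₂ = (273 - 55 - q₁)/2
Solve simultaneously:
q₁* = (273 - 2×39 + 55)/3 = 83.33
q₂* = (273 - 2×55 + 39)/3 = 67.33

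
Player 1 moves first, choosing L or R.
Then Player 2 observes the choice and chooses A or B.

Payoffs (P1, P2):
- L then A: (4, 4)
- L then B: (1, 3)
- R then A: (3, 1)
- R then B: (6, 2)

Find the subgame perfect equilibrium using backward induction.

P1 plays R, P2 plays A after L and B after R; Payoff (6, 2)

Work:
Backward induction:
After L: P2 chooses A → P1 gets 4
After R: P2 chooses B → P1 gets 6
P1 chooses R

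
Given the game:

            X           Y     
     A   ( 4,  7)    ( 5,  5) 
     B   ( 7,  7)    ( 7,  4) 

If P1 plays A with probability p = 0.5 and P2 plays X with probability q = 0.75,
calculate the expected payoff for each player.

E[P1] = 5.625, E[P2] = 6.375

Work:
E[P1] = p·q·π₁(A,X) + p·(1-q)·π₁(A,Y) + (1-p)·q·π₁(B,X) + (1-p)·(1-q)·π₁(B,Y)
= 0.5·0.75·4 + 0.5·0.25·5 + 0.5·0.75·7 + 0.5·0.25·7
= 5.625

E[P2] = 6.375 (similar calculation)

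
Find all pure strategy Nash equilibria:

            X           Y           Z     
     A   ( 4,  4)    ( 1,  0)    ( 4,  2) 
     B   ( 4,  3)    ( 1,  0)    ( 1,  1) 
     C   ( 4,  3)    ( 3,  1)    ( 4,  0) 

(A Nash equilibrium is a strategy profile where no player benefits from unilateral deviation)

Nash equilibrium: (A, X), (B, X), (C, X)

Work:
Best responses:
  P1 vs X: payoffs [4, 4, 4] → best response A/B/C (payoff 4)
  P1 vs Y: payoffs [1, 1, 3] → best response C (payoff 3)
  P1 vs Z: payoffs [4, 1, 4] → best response A/C (payoff 4)
  P2 vs A: payoffs [4, 0, 2] → best response X (payoff 4)
  P2 vs B: payoffs [3, 0, 1] → best response X (payoff 3)
  P2 vs C: payoffs [3, 1, 0] → best response X (payoff 3)
Mutual best responses: (A,X), (B,X), (C,X) → Nash equilibria.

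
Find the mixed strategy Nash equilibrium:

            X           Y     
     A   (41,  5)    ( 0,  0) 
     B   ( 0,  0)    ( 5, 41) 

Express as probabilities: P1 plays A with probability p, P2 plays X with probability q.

p = 0.8913, q = 0.1087

Work:
Find probabilities that make opponent indifferent:
P2 chooses q to make P1 indifferent between A and B
P1 chooses p to make P2 indifferent between X and Y
Mixed NE: P1 plays (A: 0.8913, B: 0.1087), P2 plays (X: 0.1087, Y: 0.8913)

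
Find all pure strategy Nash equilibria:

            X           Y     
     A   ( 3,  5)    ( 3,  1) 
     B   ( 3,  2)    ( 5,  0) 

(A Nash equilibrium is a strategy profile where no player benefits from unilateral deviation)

Nash equilibrium: (A, X), (B, X)

Work:
Best responses:
  P1 vs X: payoffs [3, 3] → best response A/B (payoff 3)
  P1 vs Y: payoffs [3, 5] → best response B (payoff 5)
  P2 vs A: payoffs [5, 1] → best response X (payoff 5)
  P2 vs B: payoffs [2, 0] → best response X (payoff 2)
Mutual best responses: (A,X), (B,X) → Nash equilibria.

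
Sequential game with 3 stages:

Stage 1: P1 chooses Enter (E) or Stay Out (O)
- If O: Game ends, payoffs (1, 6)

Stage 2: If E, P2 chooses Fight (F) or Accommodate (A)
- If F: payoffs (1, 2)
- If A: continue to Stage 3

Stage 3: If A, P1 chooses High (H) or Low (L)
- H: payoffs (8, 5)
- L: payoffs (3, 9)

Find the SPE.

SPE: (E, A, H); Outcome (8, 5)

Work:
Stage 3: P1 chooses H (8 vs 3)
Stage 2: P2: F->2, A->5 (anticipating H). Choose A
Stage 1: P1: O->1, E->8 (anticipating A, H). Choose E
SPE path: E -> A -> H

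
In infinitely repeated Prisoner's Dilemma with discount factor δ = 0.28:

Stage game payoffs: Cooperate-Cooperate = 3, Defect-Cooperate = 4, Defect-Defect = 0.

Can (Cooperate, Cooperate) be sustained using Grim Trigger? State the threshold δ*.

δ* = 0.25; since δ = 0.28 ≥ 0.25, cooperation can be sustained

Work:
For Grim Trigger:
Cooperate forever: 3/(1-δ)
Defect then punished: 4 + 0·δ/(1-δ)
Need: 3/(1-δ) ≥ 4 + 0·δ/(1-δ)
Solving: δ ≥ (T-R)/(T-P) = (4-3)/(4-0) = 0.25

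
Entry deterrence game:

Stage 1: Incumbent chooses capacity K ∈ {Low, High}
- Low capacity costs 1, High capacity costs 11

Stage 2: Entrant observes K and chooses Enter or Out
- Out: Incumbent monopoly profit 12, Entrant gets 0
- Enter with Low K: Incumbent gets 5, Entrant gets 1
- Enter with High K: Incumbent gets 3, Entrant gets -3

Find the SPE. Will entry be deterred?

SPE: (Low, Enter|Low, Out|High); Entry not deterred. Incumbent net profit = 4, Entrant gets 1

Work:
After Low K: Entrant enters (1 > 0)
After High K: Entrant stays out (-3 < 0)
Incumbent: Low → 5−1=4, High → 12−11=1
Incumbent chooses Low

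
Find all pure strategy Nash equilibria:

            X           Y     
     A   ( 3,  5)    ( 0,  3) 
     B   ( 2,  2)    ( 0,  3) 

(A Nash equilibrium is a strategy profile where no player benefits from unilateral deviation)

Nash equilibrium: (A, X), (B, Y)

Work:
Best responses:
  P1 vs X: payoffs [3, 2] → best response A (payoff 3)
  P1 vs Y: payoffs [0, 0] → best response A/B (payoff 0)
  P2 vs A: payoffs [5, 3] → best response X (payoff 5)
  P2 vs B: payoffs [2, 3] → best response Y (payoff 3)
Mutual best responses: (A,X), (B,Y) → Nash equilibria.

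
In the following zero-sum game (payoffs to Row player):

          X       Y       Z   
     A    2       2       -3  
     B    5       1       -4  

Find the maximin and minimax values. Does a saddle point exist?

Maximin = -3, Minimax = -3, Saddle: True

Work:
Row minimums: [-3, -4] → maximin = -3
Column maximums: [5, 2, -3] → minimax = -3
Saddle point exists! Game value = -3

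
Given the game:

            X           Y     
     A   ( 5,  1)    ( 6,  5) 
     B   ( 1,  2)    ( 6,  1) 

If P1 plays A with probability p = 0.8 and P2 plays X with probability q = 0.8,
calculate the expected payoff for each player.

E[P1] = 4.56, E[P2] = 1.8

Work:
E[P1] = p·q·π₁(A,X) + p·(1-q)·π₁(A,Y) + (1-p)·q·π₁(B,X) + (1-p)·(1-q)·π₁(B,Y)
= 0.8·0.8·5 + 0.8·0.2·6 + 0.2·0.8·1 + 0.2·0.2·6
= 4.56

E[P2] = 1.8 (similar calculation)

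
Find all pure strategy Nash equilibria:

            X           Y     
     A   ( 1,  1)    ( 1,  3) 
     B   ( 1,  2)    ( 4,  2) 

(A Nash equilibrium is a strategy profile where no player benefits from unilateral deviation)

Nash equilibrium: (B, X), (B, Y)

Work:
Best responses:
  P1 vs X: payoffs [1, 1] → best response A/B (payoff 1)
  P1 vs Y: payoffs [1, 4] → best response B (payoff 4)
  P2 vs A: payoffs [1, 3] → best response Y (payoff 3)
  P2 vs B: payoffs [2, 2] → best response X/Y (payoff 2)
Mutual best responses: (B,X), (B,Y) → Nash equilibria.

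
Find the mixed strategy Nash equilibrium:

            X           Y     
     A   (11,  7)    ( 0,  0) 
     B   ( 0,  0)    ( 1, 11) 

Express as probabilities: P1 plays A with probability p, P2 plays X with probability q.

p = 0.6111, q = 0.0833

Work:
Find probabilities that make opponent indifferent:
P2 chooses q to make P1 indifferent between A and B
P1 chooses p to make P2 indifferent between X and Y
Mixed NE: P1 plays (A: 0.6111, B: 0.3889), P2 plays (X: 0.0833, Y: 0.9167)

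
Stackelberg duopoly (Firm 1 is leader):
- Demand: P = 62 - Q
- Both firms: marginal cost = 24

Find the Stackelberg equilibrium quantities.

q₁* (leader) = 19.0, q₂* (follower) = 9.5

Work:
Follower's reaction: q₂ = (a - c - q₁)/2
Leader substitutes: π₁ = q₁·(a - q₁ - (a-c-q₁)/2 - c)
FOC: q₁* = (62 - 24)/2 = 19.00
Then: q₂* = (62 - 24 - 19.0)/2 = 9.50
Leader has first-mover advantage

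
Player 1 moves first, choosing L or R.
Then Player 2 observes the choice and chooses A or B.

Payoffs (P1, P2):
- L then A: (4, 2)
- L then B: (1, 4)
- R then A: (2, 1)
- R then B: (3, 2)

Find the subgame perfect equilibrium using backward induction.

P1 plays R, P2 plays B after L and B after R; Payoff (3, 2)

Work:
Backward induction:
After L: P2 chooses B → P1 gets 1
After R: P2 chooses B → P1 gets 3
P1 chooses R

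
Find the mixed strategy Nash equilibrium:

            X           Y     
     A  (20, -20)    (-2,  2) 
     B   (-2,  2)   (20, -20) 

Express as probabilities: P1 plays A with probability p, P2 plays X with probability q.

p = 0.5, q = 0.5

Work:
Find probabilities that make opponent indifferent:
P2 chooses q to make P1 indifferent between A and B
P1 chooses p to make P2 indifferent between X and Y
Mixed NE: P1 plays (A: 0.5, B: 0.5), P2 plays (X: 0.5, Y: 0.5)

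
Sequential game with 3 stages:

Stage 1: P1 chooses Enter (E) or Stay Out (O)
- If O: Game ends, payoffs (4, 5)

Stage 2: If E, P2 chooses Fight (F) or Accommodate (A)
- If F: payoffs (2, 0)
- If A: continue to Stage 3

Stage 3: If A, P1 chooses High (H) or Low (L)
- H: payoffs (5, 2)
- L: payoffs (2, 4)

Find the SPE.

SPE: (E, A, H); Outcome (5, 2)

Work:
Stage 3: P1 chooses H (5 vs 2)
Stage 2: P2: F->0, A->2 (anticipating H). Choose A
Stage 1: P1: O->4, E->5 (anticipating A, H). Choose E
SPE path: E -> A -> H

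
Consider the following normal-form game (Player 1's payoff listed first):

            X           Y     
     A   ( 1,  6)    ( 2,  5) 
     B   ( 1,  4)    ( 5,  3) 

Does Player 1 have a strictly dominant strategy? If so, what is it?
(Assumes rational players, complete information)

No strictly dominant strategy exists for Player 1

Work:
A strategy strictly dominates another if it gives a strictly higher payoff against every opponent action. Compare each pair of P1's strategies column-by-column:
  A vs B: [1 vs 1, 2 vs 5] → A does not strictly dominate B (column X: 1 ≤ 1)
  B vs A: [1 vs 1, 5 vs 2] → B does not strictly dominate A (column X: 1 ≤ 1)
No single strategy strictly dominates all others → no strictly dominant strategy.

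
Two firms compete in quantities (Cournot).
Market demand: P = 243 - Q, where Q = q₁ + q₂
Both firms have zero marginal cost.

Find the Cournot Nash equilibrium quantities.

q₁* = q₂* = 81.0; P* = 81.0

Work:
Profit: π_i = P·q_i = (a - q_i - q_j)·q_i
FOC: ∂π_i/∂q_i = a - 2q_i - q_j = 0
Reaction function: q_i = (243 - q_j)/2
Symmetry: q* = 243/3 = 81.0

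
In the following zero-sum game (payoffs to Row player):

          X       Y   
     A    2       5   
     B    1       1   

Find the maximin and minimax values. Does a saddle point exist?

Maximin = 2, Minimax = 2, Saddle: True

Work:
Row minimums: [2, 1] → maximin = 2
Column maximums: [2, 5] → minimax = 2
Saddle point exists! Game value = 2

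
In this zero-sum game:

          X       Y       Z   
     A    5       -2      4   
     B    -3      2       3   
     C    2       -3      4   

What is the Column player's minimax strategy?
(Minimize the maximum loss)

Column should play Y, value = 2

Work:
Column player minimizes Row's maximum payoff:
Column X: max payoff to Row = 5
Column Y: max payoff to Row = 2
Column Z: max payoff to Row = 4
Minimum is 2, achieved by column Y.
Minimax strategy: Y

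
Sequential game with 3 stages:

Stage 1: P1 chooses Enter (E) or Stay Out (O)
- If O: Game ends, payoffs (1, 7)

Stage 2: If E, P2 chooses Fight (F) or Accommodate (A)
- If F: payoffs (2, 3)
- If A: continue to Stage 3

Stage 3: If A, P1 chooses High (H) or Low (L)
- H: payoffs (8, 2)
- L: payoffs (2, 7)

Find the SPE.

SPE: (E, F, H); Outcome (2, 3)

Work:
Stage 3: P1 chooses H (8 vs 2)
Stage 2: P2: F->3, A->2 (anticipating H). Choose F
Stage 1: P1: O->1, E->2 (anticipating F, H). Choose E
SPE path: E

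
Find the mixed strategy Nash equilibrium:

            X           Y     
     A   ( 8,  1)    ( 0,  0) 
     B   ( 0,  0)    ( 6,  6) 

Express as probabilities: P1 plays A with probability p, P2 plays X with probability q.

p = 0.8571, q = 0.4286

Work:
Find probabilities that make opponent indifferent:
P2 chooses q to make P1 indifferent between A and B
P1 chooses p to make P2 indifferent between X and Y
Mixed NE: P1 plays (A: 0.8571, B: 0.1429), P2 plays (X: 0.4286, Y: 0.5714)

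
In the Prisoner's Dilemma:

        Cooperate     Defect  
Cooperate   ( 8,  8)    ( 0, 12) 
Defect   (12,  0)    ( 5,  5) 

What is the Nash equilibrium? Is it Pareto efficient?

(Defect, Defect) is NE; not Pareto efficient

Work:
Defect dominates Cooperate for both players:
If P2 cooperates: Defect (12) > Cooperate (8)
If P2 defects: Defect (5) > Cooperate (0)
NE: (Defect, Defect) with payoff (5, 5)
But (Cooperate, Cooperate) = (8, 8) Pareto dominates (5, 5)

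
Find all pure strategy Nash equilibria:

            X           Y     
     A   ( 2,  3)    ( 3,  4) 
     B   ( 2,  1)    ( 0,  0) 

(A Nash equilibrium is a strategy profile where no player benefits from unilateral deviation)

Nash equilibrium: (A, Y), (B, X)

Work:
Best responses:
  P1 vs X: payoffs [2, 2] → best response A/B (payoff 2)
  P1 vs Y: payoffs [3, 0] → best response A (payoff 3)
  P2 vs A: payoffs [3, 4] → best response Y (payoff 4)
  P2 vs B: payoffs [1, 0] → best response X (payoff 1)
Mutual best responses: (A,Y), (B,X) → Nash equilibria.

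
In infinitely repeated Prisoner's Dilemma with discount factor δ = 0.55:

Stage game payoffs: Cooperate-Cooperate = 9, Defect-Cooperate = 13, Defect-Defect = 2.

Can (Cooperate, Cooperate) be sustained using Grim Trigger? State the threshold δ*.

δ* = 0.3636; since δ = 0.55 ≥ 0.3636, cooperation can be sustained

Work:
For Grim Trigger:
Cooperate forever: 9/(1-δ)
Defect then punished: 13 + 2·δ/(1-δ)
Need: 9/(1-δ) ≥ 13 + 2·δ/(1-δ)
Solving: δ ≥ (T-R)/(T-P) = (13-9)/(13-2) = 0.3636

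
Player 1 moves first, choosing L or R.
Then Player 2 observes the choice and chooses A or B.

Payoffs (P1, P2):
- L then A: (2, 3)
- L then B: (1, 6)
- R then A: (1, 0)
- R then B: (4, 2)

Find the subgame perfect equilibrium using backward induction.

P1 plays R, P2 plays B after L and B after R; Payoff (4, 2)

Work:
Backward induction:
After L: P2 chooses B → P1 gets 1
After R: P2 chooses B → P1 gets 4
P1 chooses R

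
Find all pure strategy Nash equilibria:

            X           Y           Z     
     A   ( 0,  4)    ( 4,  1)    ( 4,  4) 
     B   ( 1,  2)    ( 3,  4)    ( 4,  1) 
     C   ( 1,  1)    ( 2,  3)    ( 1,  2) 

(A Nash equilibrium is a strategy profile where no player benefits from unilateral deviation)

Nash equilibrium: (A, Z)

Work:
Best responses:
  P1 vs X: payoffs [0, 1, 1] → best response B/C (payoff 1)
  P1 vs Y: payoffs [4, 3, 2] → best response A (payoff 4)
  P1 vs Z: payoffs [4, 4, 1] → best response A/B (payoff 4)
  P2 vs A: payoffs [4, 1, 4] → best response X/Z (payoff 4)
  P2 vs B: payoffs [2, 4, 1] → best response Y (payoff 4)
  P2 vs C: payoffs [1, 3, 2] → best response Y (payoff 3)
Mutual best responses: (A,Z) → Nash equilibria.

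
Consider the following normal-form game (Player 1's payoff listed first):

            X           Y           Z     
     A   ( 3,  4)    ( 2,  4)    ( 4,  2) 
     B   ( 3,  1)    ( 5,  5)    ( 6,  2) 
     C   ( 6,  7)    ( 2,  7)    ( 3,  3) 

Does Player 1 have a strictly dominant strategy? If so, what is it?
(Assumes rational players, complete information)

No strictly dominant strategy exists for Player 1

Work:
A strategy strictly dominates another if it gives a strictly higher payoff against every opponent action. Compare each pair of P1's strategies column-by-column:
  A vs B: [3 vs 3, 2 vs 5, 4 vs 6] → A does not strictly dominate B (column X: 3 ≤ 3)
  A vs C: [3 vs 6, 2 vs 2, 4 vs 3] → A does not strictly dominate C (column X: 3 ≤ 6)
  B vs A: [3 vs 3, 5 vs 2, 6 vs 4] → B does not strictly dominate A (column X: 3 ≤ 3)
  B vs C: [3 vs 6, 5 vs 2, 6 vs 3] → B does not strictly dominate C (column X: 3 ≤ 6)
  C vs A: [6 vs 3, 2 vs 2, 3 vs 4] → C does not strictly dominate A (column Y: 2 ≤ 2)
  C vs B: [6 vs 3, 2 vs 5, 3 vs 6] → C does not strictly dominate B (column Y: 2 ≤ 5)
No single strategy strictly dominates all others → no strictly dominant strategy.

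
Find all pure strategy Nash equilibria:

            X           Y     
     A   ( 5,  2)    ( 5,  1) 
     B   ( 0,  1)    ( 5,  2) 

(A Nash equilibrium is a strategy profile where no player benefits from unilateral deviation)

Nash equilibrium: (A, X), (B, Y)

Work:
Best responses:
  P1 vs X: payoffs [5, 0] → best response A (payoff 5)
  P1 vs Y: payoffs [5, 5] → best response A/B (payoff 5)
  P2 vs A: payoffs [2, 1] → best response X (payoff 2)
  P2 vs B: payoffs [1, 2] → best response Y (payoff 2)
Mutual best responses: (A,X), (B,Y) → Nash equilibria.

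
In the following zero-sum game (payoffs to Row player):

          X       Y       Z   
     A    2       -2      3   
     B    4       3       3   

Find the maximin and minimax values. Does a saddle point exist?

Maximin = 3, Minimax = 3, Saddle: True

Work:
Row minimums: [-2, 3] → maximin = 3
Column maximums: [4, 3, 3] → minimax = 3
Saddle point exists! Game value = 3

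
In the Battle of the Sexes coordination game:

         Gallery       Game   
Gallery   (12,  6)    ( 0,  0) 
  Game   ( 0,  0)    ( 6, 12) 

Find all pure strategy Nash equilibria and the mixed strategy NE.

Pure NE: (Gallery, Gallery) and (Game, Game); Mixed NE: p = 0.6667, q = 0.3333

Work:
Check pure NE:
(Gallery, Gallery): (12, 6) - no unilateral deviation beneficial
(Game, Game): (6, 12) - no unilateral deviation beneficial
Mixed NE: P1 plays Gallery with p = 0.6667, P2 plays Gallery with q = 0.3333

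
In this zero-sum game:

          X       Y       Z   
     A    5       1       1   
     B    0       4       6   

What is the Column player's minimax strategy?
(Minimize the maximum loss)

Column should play Y, value = 4

Work:
Column player minimizes Row's maximum payoff:
Column X: max payoff to Row = 5
Column Y: max payoff to Row = 4
Column Z: max payoff to Row = 6
Minimum is 4, achieved by column Y.
Minimax strategy: Y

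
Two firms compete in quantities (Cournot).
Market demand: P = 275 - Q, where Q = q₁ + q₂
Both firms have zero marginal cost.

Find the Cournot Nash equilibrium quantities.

q₁* = q₂* = 91.67; P* = 91.67

Work:
Profit: π_i = P·q_i = (a - q_i - q_j)·q_i
FOC: ∂π_i/∂q_i = a - 2q_i - q_j = 0
Reaction function: q_i = (275 - q_j)/2
Symmetry: q* = 275/3 = 91.67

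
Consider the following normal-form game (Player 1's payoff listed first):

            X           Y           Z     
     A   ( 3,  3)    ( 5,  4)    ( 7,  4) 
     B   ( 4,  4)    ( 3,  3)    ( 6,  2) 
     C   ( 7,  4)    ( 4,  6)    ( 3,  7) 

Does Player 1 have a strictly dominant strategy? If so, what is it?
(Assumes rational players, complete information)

No strictly dominant strategy exists for Player 1

Work:
A strategy strictly dominates another if it gives a strictly higher payoff against every opponent action. Compare each pair of P1's strategies column-by-column:
  A vs B: [3 vs 4, 5 vs 3, 7 vs 6] → A does not strictly dominate B (column X: 3 ≤ 4)
  A vs C: [3 vs 7, 5 vs 4, 7 vs 3] → A does not strictly dominate C (column X: 3 ≤ 7)
  B vs A: [4 vs 3, 3 vs 5, 6 vs 7] → B does not strictly dominate A (column Y: 3 ≤ 5)
  B vs C: [4 vs 7, 3 vs 4, 6 vs 3] → B does not strictly dominate C (column X: 4 ≤ 7)
  C vs A: [7 vs 3, 4 vs 5, 3 vs 7] → C does not strictly dominate A (column Y: 4 ≤ 5)
  C vs B: [7 vs 4, 4 vs 3, 3 vs 6] → C does not strictly dominate B (column Z: 3 ≤ 6)
No single strategy strictly dominates all others → no strictly dominant strategy.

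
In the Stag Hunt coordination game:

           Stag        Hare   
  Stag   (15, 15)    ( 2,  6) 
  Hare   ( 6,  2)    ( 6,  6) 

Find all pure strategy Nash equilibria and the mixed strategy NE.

Pure NE: (Stag, Stag) and (Hare, Hare); Mixed NE: p = 0.3077, q = 0.3077

Work:
Check pure NE:
(Stag, Stag): (15, 15) - no unilateral deviation beneficial
(Hare, Hare): (6, 6) - no unilateral deviation beneficial
Mixed NE: P1 plays Stag with p = 0.3077, P2 plays Stag with q = 0.3077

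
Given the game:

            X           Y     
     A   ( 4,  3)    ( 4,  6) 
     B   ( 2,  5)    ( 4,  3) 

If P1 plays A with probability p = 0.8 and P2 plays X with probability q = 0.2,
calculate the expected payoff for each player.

E[P1] = 3.92, E[P2] = 5.0

Work:
E[P1] = p·q·π₁(A,X) + p·(1-q)·π₁(A,Y) + (1-p)·q·π₁(B,X) + (1-p)·(1-q)·π₁(B,Y)
= 0.8·0.2·4 + 0.8·0.8·4 + 0.2·0.2·2 + 0.2·0.8·4
= 3.92

E[P2] = 5.0 (similar calculation)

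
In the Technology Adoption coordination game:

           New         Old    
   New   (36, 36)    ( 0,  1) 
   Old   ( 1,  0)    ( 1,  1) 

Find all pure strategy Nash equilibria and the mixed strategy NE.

Pure NE: (New, New) and (Old, Old); Mixed NE: p = 0.0278, q = 0.0278

Work:
Check pure NE:
(New, New): (36, 36) - no unilateral deviation beneficial
(Old, Old): (1, 1) - no unilateral deviation beneficial
Mixed NE: P1 plays New with p = 0.0278, P2 plays New with q = 0.0278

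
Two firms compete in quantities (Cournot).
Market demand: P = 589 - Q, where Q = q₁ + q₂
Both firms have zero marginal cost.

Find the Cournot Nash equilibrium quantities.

q₁* = q₂* = 196.33; P* = 196.33

Work:
Profit: π_i = P·q_i = (a - q_i - q_j)·q_i
FOC: ∂π_i/∂q_i = a - 2q_i - q_j = 0
Reaction function: q_i = (589 - q_j)/2
Symmetry: q* = 589/3 = 196.33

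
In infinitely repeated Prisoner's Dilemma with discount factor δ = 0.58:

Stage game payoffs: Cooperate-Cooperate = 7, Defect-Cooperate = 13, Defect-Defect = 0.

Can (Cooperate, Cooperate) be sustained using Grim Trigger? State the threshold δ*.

δ* = 0.4615; since δ = 0.58 ≥ 0.4615, cooperation can be sustained

Work:
For Grim Trigger:
Cooperate forever: 7/(1-δ)
Defect then punished: 13 + 0·δ/(1-δ)
Need: 7/(1-δ) ≥ 13 + 0·δ/(1-δ)
Solving: δ ≥ (T-R)/(T-P) = (13-7)/(13-0) = 0.4615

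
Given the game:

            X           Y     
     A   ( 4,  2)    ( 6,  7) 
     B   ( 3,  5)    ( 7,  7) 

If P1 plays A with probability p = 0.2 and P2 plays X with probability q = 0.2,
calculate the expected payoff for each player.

E[P1] = 6.08, E[P2] = 6.48

Work:
E[P1] = p·q·π₁(A,X) + p·(1-q)·π₁(A,Y) + (1-p)·q·π₁(B,X) + (1-p)·(1-q)·π₁(B,Y)
= 0.2·0.2·4 + 0.2·0.8·6 + 0.8·0.2·3 + 0.8·0.8·7
= 6.08

E[P2] = 6.48 (similar calculation)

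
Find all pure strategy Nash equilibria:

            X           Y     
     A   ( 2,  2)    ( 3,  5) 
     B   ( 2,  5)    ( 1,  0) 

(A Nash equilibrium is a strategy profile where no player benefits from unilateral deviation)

Nash equilibrium: (A, Y), (B, X)

Work:
Best responses:
  P1 vs X: payoffs [2, 2] → best response A/B (payoff 2)
  P1 vs Y: payoffs [3, 1] → best response A (payoff 3)
  P2 vs A: payoffs [2, 5] → best response Y (payoff 5)
  P2 vs B: payoffs [5, 0] → best response X (payoff 5)
Mutual best responses: (A,Y), (B,X) → Nash equilibria.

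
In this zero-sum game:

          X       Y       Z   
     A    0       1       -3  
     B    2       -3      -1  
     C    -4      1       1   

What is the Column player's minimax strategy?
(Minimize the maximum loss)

Column should play Y or Z (all achieve the minimum), value = 1

Work:
Column player minimizes Row's maximum payoff:
Column X: max payoff to Row = 2
Column Y: max payoff to Row = 1
Column Z: max payoff to Row = 1
Minimum is 1, achieved by columns Y, Z (tied).
Each of Y or Z is a minimax strategy.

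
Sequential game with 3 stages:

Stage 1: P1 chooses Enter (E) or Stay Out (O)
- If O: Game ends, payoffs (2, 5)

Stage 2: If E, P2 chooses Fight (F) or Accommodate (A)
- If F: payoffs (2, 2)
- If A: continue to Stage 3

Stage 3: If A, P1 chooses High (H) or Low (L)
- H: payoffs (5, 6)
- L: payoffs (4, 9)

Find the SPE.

SPE: (E, A, H); Outcome (5, 6)

Work:
Stage 3: P1 chooses H (5 vs 4)
Stage 2: P2: F->2, A->6 (anticipating H). Choose A
Stage 1: P1: O->2, E->5 (anticipating A, H). Choose E
SPE path: E -> A -> H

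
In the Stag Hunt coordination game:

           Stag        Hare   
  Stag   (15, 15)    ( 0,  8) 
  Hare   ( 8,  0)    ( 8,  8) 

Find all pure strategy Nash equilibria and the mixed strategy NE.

Pure NE: (Stag, Stag) and (Hare, Hare); Mixed NE: p = 0.5333, q = 0.5333

Work:
Check pure NE:
(Stag, Stag): (15, 15) - no unilateral deviation beneficial
(Hare, Hare): (8, 8) - no unilateral deviation beneficial
Mixed NE: P1 plays Stag with p = 0.5333, P2 plays Stag with q = 0.5333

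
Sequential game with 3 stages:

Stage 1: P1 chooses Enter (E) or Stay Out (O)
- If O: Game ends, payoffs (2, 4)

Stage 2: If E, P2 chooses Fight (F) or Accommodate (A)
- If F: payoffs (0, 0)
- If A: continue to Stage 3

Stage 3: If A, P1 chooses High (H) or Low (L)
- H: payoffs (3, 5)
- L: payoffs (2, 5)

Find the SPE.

SPE: (E, A, H); Outcome (3, 5)

Work:
Stage 3: P1 chooses H (3 vs 2)
Stage 2: P2: F->0, A->5 (anticipating H). Choose A
Stage 1: P1: O->2, E->3 (anticipating A, H). Choose E
SPE path: E -> A -> H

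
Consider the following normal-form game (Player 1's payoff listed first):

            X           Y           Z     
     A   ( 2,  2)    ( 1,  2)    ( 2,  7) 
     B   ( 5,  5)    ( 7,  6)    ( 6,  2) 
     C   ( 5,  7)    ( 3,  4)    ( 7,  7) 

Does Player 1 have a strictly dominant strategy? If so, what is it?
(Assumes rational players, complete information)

No strictly dominant strategy exists for Player 1

Work:
A strategy strictly dominates another if it gives a strictly higher payoff against every opponent action. Compare each pair of P1's strategies column-by-column:
  A vs B: [2 vs 5, 1 vs 7, 2 vs 6] → A does not strictly dominate B (column X: 2 ≤ 5)
  A vs C: [2 vs 5, 1 vs 3, 2 vs 7] → A does not strictly dominate C (column X: 2 ≤ 5)
  B vs A: [5 vs 2, 7 vs 1, 6 vs 2] → B strictly dominates A
  B vs C: [5 vs 5, 7 vs 3, 6 vs 7] → B does not strictly dominate C (column X: 5 ≤ 5)
  C vs A: [5 vs 2, 3 vs 1, 7 vs 2] → C strictly dominates A
  C vs B: [5 vs 5, 3 vs 7, 7 vs 6] → C does not strictly dominate B (column X: 5 ≤ 5)
No single strategy strictly dominates all others → no strictly dominant strategy.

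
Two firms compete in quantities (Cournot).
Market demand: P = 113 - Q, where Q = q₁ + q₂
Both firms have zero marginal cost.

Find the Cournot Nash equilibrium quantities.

q₁* = q₂* = 37.67; P* = 37.67

Work:
Profit: π_i = P·q_i = (a - q_i - q_j)·q_i
FOC: ∂π_i/∂q_i = a - 2q_i - q_j = 0
Reaction function: q_i = (113 - q_j)/2
Symmetry: q* = 113/3 = 37.67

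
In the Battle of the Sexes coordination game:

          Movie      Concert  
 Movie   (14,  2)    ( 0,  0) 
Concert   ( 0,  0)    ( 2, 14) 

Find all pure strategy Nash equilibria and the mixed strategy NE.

Pure NE: (Movie, Movie) and (Concert, Concert); Mixed NE: p = 0.875, q = 0.125

Work:
Check pure NE:
(Movie, Movie): (14, 2) - no unilateral deviation beneficial
(Concert, Concert): (2, 14) - no unilateral deviation beneficial
Mixed NE: P1 plays Movie with p = 0.875, P2 plays Movie with q = 0.125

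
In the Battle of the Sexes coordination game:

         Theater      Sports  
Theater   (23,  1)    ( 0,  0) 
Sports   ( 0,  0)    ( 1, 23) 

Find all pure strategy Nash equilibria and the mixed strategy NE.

Pure NE: (Theater, Theater) and (Sports, Sports); Mixed NE: p = 0.9583, q = 0.0417

Work:
Check pure NE:
(Theater, Theater): (23, 1) - no unilateral deviation beneficial
(Sports, Sports): (1, 23) - no unilateral deviation beneficial
Mixed NE: P1 plays Theater with p = 0.9583, P2 plays Theater with q = 0.0417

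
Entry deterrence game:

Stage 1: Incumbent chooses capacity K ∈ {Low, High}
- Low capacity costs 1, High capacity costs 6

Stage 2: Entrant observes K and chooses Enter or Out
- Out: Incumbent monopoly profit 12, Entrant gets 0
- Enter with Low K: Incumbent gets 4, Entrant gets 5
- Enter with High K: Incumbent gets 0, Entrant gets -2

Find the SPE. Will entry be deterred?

SPE: (High, Enter|Low, Out|High); Entry deterred. Incumbent net profit = 6

Work:
After Low K: Entrant enters (5 > 0)
After High K: Entrant stays out (-2 < 0)
Incumbent: Low → 4−1=3, High → 12−6=6
Incumbent chooses High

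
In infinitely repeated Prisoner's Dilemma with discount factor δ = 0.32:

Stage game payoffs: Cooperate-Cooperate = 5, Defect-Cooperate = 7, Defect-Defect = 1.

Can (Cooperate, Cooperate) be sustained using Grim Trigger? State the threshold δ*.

δ* = 0.3333; since δ = 0.32 < 0.3333, cooperation cannot be sustained

Work:
For Grim Trigger:
Cooperate forever: 5/(1-δ)
Defect then punished: 7 + 1·δ/(1-δ)
Need: 5/(1-δ) ≥ 7 + 1·δ/(1-δ)
Solving: δ ≥ (T-R)/(T-P) = (7-5)/(7-1) = 0.3333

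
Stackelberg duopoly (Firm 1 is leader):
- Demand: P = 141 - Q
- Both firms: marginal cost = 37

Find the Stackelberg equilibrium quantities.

q₁* (leader) = 52.0, q₂* (follower) = 26.0

Work:
Follower's reaction: q₂ = (a - c - q₁)/2
Leader substitutes: π₁ = q₁·(a - q₁ - (a-c-q₁)/2 - c)
FOC: q₁* = (141 - 37)/2 = 52.00
Then: q₂* = (141 - 37 - 52.0)/2 = 26.00
Leader has first-mover advantage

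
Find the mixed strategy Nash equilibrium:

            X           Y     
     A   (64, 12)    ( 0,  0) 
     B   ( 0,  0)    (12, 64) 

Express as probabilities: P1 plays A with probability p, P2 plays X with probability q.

p = 0.8421, q = 0.1579

Work:
Find probabilities that make opponent indifferent:
P2 chooses q to make P1 indifferent between A and B
P1 chooses p to make P2 indifferent between X and Y
Mixed NE: P1 plays (A: 0.8421, B: 0.1579), P2 plays (X: 0.1579, Y: 0.8421)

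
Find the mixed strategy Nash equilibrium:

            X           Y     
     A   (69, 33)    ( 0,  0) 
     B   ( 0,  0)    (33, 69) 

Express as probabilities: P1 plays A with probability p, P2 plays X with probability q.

p = 0.6765, q = 0.3235

Work:
Find probabilities that make opponent indifferent:
P2 chooses q to make P1 indifferent between A and B
P1 chooses p to make P2 indifferent between X and Y
Mixed NE: P1 plays (A: 0.6765, B: 0.3235), P2 plays (X: 0.3235, Y: 0.6765)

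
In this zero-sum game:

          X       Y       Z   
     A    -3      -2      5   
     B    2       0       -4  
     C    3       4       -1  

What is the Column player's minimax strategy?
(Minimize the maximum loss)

Column should play X, value = 3

Work:
Column player minimizes Row's maximum payoff:
Column X: max payoff to Row = 3
Column Y: max payoff to Row = 4
Column Z: max payoff to Row = 5
Minimum is 3, achieved by column X.
Minimax strategy: X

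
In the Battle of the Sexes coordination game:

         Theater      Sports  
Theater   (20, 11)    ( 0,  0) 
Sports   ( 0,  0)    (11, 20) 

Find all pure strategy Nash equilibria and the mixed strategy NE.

Pure NE: (Theater, Theater) and (Sports, Sports); Mixed NE: p = 0.6452, q = 0.3548

Work:
Check pure NE:
(Theater, Theater): (20, 11) - no unilateral deviation beneficial
(Sports, Sports): (11, 20) - no unilateral deviation beneficial
Mixed NE: P1 plays Theater with p = 0.6452, P2 plays Theater with q = 0.3548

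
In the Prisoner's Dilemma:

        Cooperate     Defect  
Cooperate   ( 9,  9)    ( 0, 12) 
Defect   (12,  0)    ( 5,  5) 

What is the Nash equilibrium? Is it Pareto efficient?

(Defect, Defect) is NE; not Pareto efficient

Work:
Defect dominates Cooperate for both players:
If P2 cooperates: Defect (12) > Cooperate (9)
If P2 defects: Defect (5) > Cooperate (0)
NE: (Defect, Defect) with payoff (5, 5)
But (Cooperate, Cooperate) = (9, 9) Pareto dominates (5, 5)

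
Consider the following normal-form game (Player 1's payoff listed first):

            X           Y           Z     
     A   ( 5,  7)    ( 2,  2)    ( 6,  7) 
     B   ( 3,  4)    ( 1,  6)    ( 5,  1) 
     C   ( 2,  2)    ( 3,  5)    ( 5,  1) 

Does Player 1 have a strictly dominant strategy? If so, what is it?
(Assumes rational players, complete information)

No strictly dominant strategy exists for Player 1

Work:
A strategy strictly dominates another if it gives a strictly higher payoff against every opponent action. Compare each pair of P1's strategies column-by-column:
  A vs B: [5 vs 3, 2 vs 1, 6 vs 5] → A strictly dominates B
  A vs C: [5 vs 2, 2 vs 3, 6 vs 5] → A does not strictly dominate C (column Y: 2 ≤ 3)
  B vs A: [3 vs 5, 1 vs 2, 5 vs 6] → B does not strictly dominate A (column X: 3 ≤ 5)
  B vs C: [3 vs 2, 1 vs 3, 5 vs 5] → B does not strictly dominate C (column Y: 1 ≤ 3)
  C vs A: [2 vs 5, 3 vs 2, 5 vs 6] → C does not strictly dominate A (column X: 2 ≤ 5)
  C vs B: [2 vs 3, 3 vs 1, 5 vs 5] → C does not strictly dominate B (column X: 2 ≤ 3)
No single strategy strictly dominates all others → no strictly dominant strategy.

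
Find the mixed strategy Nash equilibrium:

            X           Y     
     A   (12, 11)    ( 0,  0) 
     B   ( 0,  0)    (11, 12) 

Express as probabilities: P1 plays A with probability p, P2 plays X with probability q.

p = 0.5217, q = 0.4783

Work:
Find probabilities that make opponent indifferent:
P2 chooses q to make P1 indifferent between A and B
P1 chooses p to make P2 indifferent between X and Y
Mixed NE: P1 plays (A: 0.5217, B: 0.4783), P2 plays (X: 0.4783, Y: 0.5217)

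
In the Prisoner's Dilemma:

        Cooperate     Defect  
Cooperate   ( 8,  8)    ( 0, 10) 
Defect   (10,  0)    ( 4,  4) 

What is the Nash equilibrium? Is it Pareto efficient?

(Defect, Defect) is NE; not Pareto efficient

Work:
Defect dominates Cooperate for both players:
If P2 cooperates: Defect (10) > Cooperate (8)
If P2 defects: Defect (4) > Cooperate (0)
NE: (Defect, Defect) with payoff (4, 4)
But (Cooperate, Cooperate) = (8, 8) Pareto dominates (4, 4)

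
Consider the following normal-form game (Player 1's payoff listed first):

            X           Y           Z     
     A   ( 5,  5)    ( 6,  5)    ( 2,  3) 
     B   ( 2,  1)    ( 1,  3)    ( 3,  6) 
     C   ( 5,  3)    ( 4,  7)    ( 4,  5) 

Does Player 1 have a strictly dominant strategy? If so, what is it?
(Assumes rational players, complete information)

No strictly dominant strategy exists for Player 1

Work:
A strategy strictly dominates another if it gives a strictly higher payoff against every opponent action. Compare each pair of P1's strategies column-by-column:
  A vs B: [5 vs 2, 6 vs 1, 2 vs 3] → A does not strictly dominate B (column Z: 2 ≤ 3)
  A vs C: [5 vs 5, 6 vs 4, 2 vs 4] → A does not strictly dominate C (column X: 5 ≤ 5)
  B vs A: [2 vs 5, 1 vs 6, 3 vs 2] → B does not strictly dominate A (column X: 2 ≤ 5)
  B vs C: [2 vs 5, 1 vs 4, 3 vs 4] → B does not strictly dominate C (column X: 2 ≤ 5)
  C vs A: [5 vs 5, 4 vs 6, 4 vs 2] → C does not strictly dominate A (column X: 5 ≤ 5)
  C vs B: [5 vs 2, 4 vs 1, 4 vs 3] → C strictly dominates B
No single strategy strictly dominates all others → no strictly dominant strategy.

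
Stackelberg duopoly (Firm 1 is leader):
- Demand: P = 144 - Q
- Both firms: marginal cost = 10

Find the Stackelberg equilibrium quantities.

q₁* (leader) = 67.0, q₂* (follower) = 33.5

Work:
Follower's reaction: q₂ = (a - c - q₁)/2
Leader substitutes: π₁ = q₁·(a - q₁ - (a-c-q₁)/2 - c)
FOC: q₁* = (144 - 10)/2 = 67.00
Then: q₂* = (144 - 10 - 67.0)/2 = 33.50
Leader has first-mover advantage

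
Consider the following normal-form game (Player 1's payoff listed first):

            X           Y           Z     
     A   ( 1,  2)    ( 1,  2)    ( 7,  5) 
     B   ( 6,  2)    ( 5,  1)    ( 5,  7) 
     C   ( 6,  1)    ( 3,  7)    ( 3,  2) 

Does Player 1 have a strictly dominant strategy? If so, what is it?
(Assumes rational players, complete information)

No strictly dominant strategy exists for Player 1

Work:
A strategy strictly dominates another if it gives a strictly higher payoff against every opponent action. Compare each pair of P1's strategies column-by-column:
  A vs B: [1 vs 6, 1 vs 5, 7 vs 5] → A does not strictly dominate B (column X: 1 ≤ 6)
  A vs C: [1 vs 6, 1 vs 3, 7 vs 3] → A does not strictly dominate C (column X: 1 ≤ 6)
  B vs A: [6 vs 1, 5 vs 1, 5 vs 7] → B does not strictly dominate A (column Z: 5 ≤ 7)
  B vs C: [6 vs 6, 5 vs 3, 5 vs 3] → B does not strictly dominate C (column X: 6 ≤ 6)
  C vs A: [6 vs 1, 3 vs 1, 3 vs 7] → C does not strictly dominate A (column Z: 3 ≤ 7)
  C vs B: [6 vs 6, 3 vs 5, 3 vs 5] → C does not strictly dominate B (column X: 6 ≤ 6)
No single strategy strictly dominates all others → no strictly dominant strategy.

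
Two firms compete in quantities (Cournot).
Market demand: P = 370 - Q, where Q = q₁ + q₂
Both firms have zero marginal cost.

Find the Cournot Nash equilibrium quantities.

q₁* = q₂* = 123.33; P* = 123.33

Work:
Profit: π_i = P·q_i = (a - q_i - q_j)·q_i
FOC: ∂π_i/∂q_i = a - 2q_i - q_j = 0
Reaction function: q_i = (370 - q_j)/2
Symmetry: q* = 370/3 = 123.33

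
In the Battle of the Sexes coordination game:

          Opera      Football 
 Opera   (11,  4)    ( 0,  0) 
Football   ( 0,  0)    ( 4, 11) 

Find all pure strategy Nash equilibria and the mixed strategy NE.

Pure NE: (Opera, Opera) and (Football, Football); Mixed NE: p = 0.7333, q = 0.2667

Work:
Check pure NE:
(Opera, Opera): (11, 4) - no unilateral deviation beneficial
(Football, Football): (4, 11) - no unilateral deviation beneficial
Mixed NE: P1 plays Opera with p = 0.7333, P2 plays Opera with q = 0.2667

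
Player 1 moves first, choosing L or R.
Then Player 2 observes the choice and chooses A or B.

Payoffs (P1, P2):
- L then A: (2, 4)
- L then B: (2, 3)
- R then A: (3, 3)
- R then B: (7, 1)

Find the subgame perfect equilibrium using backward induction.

P1 plays R, P2 plays A after L and A after R; Payoff (3, 3)

Work:
Backward induction:
After L: P2 chooses A → P1 gets 2
After R: P2 chooses A → P1 gets 3
P1 chooses R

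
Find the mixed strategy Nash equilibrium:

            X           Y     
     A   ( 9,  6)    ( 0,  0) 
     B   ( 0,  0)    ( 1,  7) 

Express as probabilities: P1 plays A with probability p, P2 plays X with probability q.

p = 0.5385, q = 0.1

Work:
Find probabilities that make opponent indifferent:
P2 chooses q to make P1 indifferent between A and B
P1 chooses p to make P2 indifferent between X and Y
Mixed NE: P1 plays (A: 0.5385, B: 0.4615), P2 plays (X: 0.1, Y: 0.9)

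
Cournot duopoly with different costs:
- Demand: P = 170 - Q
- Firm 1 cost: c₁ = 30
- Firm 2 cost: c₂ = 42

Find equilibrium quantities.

q₁* = 50.67, q₂* = 38.67

Work:
Reaction: q₁ = (170 - 30 - q₂)/2
Reaction: q₂ = (170 - 42 - q₁)/2
Solve simultaneously:
q₁* = (170 - 2×30 + 42)/3 = 50.67
q₂* = (170 - 2×42 + 30)/3 = 38.67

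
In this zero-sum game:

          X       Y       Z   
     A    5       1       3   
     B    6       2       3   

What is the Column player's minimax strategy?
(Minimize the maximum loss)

Column should play Y, value = 2

Work:
Column player minimizes Row's maximum payoff:
Column X: max payoff to Row = 6
Column Y: max payoff to Row = 2
Column Z: max payoff to Row = 3
Minimum is 2, achieved by column Y.
Minimax strategy: Y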